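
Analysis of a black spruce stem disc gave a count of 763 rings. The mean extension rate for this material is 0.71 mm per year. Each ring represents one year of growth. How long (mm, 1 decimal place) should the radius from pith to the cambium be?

763 years of growth are recorded.
Predicted length = 0.71 mm/year × 763 years = 541.7 mm.

541.7 mm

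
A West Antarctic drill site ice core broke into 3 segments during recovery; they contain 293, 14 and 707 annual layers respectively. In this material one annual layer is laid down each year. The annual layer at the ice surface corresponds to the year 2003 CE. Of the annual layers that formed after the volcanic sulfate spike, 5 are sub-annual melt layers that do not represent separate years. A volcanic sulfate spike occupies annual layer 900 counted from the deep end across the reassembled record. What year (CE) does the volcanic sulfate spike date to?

1894 CE

Total annual layers = 293 + 14 + 707 = 1014.
1014 − 900 = 114 annual layers lie beyond the volcanic sulfate spike toward the ice surface.
114 − 5 false = 109 true annual layers after the volcanic sulfate spike.
Counting back 109 years from 2003 CE places the volcanic sulfate spike in 2003 − 109 = 1894 CE.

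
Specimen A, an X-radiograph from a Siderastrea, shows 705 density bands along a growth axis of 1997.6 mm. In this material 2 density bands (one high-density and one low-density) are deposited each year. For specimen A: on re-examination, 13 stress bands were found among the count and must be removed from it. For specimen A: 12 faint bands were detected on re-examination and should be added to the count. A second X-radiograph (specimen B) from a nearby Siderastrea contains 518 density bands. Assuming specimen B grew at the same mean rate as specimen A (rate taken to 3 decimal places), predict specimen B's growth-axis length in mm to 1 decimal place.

1469.8 mm

Specimen A: adjusted count: 705 − 13 + 12 = 704 density bands.
Specimen A: dividing by 2 density bands per year: 704 / 2 = 352 years.
A: Mean rate = 1997.6 mm / 352 years ≈ 5.675 mm/year.
Specimen B: with 2 density bands per year, 518 / 2 = 259 years. B's length ≈ 5.675 × 259 = 1469.8 mm.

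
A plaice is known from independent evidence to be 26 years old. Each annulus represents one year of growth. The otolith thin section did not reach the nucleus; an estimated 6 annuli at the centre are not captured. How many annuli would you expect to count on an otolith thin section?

At one annulus per year, 26 years correspond to 26 annuli.
Less the 6 uncaptured annuli: 26 − 6 = 20.

20 annuli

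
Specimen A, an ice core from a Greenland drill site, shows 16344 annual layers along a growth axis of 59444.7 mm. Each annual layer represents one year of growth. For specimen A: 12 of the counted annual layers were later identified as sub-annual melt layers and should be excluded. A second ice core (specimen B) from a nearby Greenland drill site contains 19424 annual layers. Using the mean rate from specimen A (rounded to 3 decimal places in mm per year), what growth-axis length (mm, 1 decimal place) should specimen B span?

70703.4 mm

Specimen A: after corrections the count is 16344 − 12 = 16332 annual layers.
A: Extension rate ≈ 59444.7 / 16332 = 3.640 mm/year.
Length of B = 3.640 × 19424 = 70703.4 mm.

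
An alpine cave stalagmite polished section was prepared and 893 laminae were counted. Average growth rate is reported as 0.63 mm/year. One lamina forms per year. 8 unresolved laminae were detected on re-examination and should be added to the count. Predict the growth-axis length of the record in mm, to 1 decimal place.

True lamina count = 893 + 8 = 901.
Predicted length = 0.63 mm/year × 901 years = 567.6 mm.

567.6 mm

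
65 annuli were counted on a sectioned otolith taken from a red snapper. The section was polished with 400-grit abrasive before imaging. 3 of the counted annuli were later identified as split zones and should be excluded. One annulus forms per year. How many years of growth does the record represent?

After corrections the count is 65 − 3 = 62 annuli.
At one annulus per year, that is 62 years.

62 yr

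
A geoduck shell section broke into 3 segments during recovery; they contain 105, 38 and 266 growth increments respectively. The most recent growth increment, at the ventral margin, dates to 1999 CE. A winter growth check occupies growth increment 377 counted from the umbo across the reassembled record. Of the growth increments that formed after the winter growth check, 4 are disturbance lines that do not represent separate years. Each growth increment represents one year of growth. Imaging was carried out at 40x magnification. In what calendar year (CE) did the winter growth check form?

1971 CE

Total growth increments = 105 + 38 + 266 = 409.
409 − 377 = 32 growth increments lie beyond the winter growth check toward the ventral margin.
32 − 4 false = 28 true growth increments after the winter growth check.
The growth increment at the ventral margin is 1999 CE, so the winter growth check dates to 1999 − 28 = 1971 CE.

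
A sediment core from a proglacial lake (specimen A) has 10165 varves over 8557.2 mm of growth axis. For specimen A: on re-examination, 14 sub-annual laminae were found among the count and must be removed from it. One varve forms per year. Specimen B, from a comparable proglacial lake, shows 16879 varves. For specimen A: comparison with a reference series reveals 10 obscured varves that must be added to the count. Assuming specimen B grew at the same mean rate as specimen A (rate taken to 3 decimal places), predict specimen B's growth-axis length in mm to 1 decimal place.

14212.1 mm

Specimen A: correcting the raw count gives 10165 − 14 + 10 = 10161 true varves.
A: Extension rate ≈ 8557.2 / 10161 = 0.842 mm/year.
Length of B = 0.842 × 16879 = 14212.1 mm.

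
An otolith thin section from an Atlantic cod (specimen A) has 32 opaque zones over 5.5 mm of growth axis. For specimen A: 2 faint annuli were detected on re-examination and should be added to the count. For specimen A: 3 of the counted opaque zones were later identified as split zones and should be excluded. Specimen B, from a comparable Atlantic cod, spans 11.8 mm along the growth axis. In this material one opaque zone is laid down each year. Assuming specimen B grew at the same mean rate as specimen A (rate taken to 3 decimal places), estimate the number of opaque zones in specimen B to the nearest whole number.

67 opaque zones

Specimen A: correcting the raw count gives 32 − 3 + 2 = 31 true opaque zones.
A: Mean rate = 5.5 mm / 31 years ≈ 0.177 mm/yr.
For B, 11.8 / 0.177 = 66.67 years ≈ 67 opaque zones.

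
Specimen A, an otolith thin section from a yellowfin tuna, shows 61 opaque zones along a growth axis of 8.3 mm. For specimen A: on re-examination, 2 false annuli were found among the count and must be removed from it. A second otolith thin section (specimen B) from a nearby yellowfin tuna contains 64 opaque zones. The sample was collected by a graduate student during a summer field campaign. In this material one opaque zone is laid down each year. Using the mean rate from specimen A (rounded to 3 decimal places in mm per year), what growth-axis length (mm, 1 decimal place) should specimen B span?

Specimen A: true opaque zone count = 61 − 2 = 59.
A: Extension rate ≈ 8.3 / 59 = 0.141 mm per year.
B's length ≈ 0.141 × 64 = 9.0 mm.

9.0 mm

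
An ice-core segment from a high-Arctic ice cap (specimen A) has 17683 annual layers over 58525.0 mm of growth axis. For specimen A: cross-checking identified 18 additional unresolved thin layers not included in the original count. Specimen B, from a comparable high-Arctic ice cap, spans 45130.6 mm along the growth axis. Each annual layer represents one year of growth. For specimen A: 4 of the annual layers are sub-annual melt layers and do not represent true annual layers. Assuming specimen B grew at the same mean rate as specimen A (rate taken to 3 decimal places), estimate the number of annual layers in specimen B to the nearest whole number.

Specimen A: adjusted count: 17683 − 4 + 18 = 17697 annual layers.
A: 58525.0 mm over 17697 years gives 58525.0 / 17697 ≈ 3.307 mm per year.
Specimen B: 45130.6 mm / 3.307 mm per year = 13646.99 years ≈ 13647 annual layers.

13647 annual layers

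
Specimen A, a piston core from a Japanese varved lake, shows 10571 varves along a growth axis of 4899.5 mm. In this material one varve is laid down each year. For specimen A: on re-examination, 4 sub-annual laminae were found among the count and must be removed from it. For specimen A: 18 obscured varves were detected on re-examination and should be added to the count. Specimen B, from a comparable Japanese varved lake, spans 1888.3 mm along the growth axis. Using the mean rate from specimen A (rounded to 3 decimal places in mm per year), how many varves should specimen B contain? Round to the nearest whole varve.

Specimen A: true varve count = 10571 − 4 + 18 = 10585.
A: 4899.5 mm over 10585 years gives 4899.5 / 10585 ≈ 0.463 mm/yr.
For B, 1888.3 / 0.463 = 4078.40 years ≈ 4078 varves.

4078 varves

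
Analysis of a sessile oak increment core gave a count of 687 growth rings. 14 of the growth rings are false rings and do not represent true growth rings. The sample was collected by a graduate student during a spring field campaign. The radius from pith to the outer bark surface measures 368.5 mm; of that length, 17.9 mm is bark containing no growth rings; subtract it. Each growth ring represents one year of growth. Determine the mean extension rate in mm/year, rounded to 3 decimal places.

0.521 mm/year

Correcting the raw count gives 687 − 14 = 673 true growth rings.
The growth record spans 368.5 − 17.9 = 350.6 mm.
Extension rate ≈ 350.6 / 673 = 0.521 mm/year.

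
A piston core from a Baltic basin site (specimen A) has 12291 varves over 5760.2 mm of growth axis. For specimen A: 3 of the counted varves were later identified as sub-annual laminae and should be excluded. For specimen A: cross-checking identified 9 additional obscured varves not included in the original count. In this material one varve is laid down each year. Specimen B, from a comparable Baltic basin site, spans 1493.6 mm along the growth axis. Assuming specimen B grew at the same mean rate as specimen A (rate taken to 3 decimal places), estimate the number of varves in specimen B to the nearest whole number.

3191 varves

Specimen A: true varve count = 12291 − 3 + 9 = 12297.
A: Mean rate = 5760.2 mm / 12297 years ≈ 0.468 mm/yr.
Specimen B: 1493.6 mm / 0.468 mm per year = 3191.45 years ≈ 3191 varves.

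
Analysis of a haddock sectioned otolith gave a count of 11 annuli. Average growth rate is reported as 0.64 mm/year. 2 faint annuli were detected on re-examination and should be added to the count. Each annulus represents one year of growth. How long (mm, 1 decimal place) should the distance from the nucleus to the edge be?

8.3 mm

Adjusted count: 11 + 2 = 13 annuli.
13 years at 0.64 mm/year gives 0.64 × 13 = 8.3 mm.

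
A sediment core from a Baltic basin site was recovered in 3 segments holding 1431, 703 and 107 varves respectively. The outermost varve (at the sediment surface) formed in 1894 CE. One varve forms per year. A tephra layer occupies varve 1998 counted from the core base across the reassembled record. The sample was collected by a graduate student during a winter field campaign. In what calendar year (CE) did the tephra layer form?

Total varves = 1431 + 703 + 107 = 2241.
Between varve 1998 and the sediment surface there are 2241 − 1998 = 243 varves.
Counting back 243 years from 1894 CE places the tephra layer in 1894 − 243 = 1651 CE.

1651 CE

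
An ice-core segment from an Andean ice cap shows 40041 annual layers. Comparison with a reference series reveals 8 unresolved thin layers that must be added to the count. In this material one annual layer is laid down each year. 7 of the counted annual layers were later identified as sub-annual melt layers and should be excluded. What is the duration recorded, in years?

40042 years

Adjusted count: 40041 − 7 + 8 = 40042 annual layers.
One annual layer per year makes the duration 40042 years.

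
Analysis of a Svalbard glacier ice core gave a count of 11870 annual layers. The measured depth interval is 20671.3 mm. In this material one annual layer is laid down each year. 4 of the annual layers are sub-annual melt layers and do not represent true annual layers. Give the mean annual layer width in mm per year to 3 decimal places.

True annual layer count = 11870 − 4 = 11866.
Mean rate = 20671.3 mm / 11866 years ≈ 1.742 mm per year.

1.742 mm per year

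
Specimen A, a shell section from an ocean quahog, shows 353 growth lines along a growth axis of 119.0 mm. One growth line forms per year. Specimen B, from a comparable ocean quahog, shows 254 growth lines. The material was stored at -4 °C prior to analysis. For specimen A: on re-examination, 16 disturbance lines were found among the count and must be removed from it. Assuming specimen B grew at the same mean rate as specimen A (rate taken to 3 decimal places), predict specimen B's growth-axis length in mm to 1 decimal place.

89.7 mm

Specimen A: true growth line count = 353 − 16 = 337.
A: Mean rate = 119.0 mm / 337 years ≈ 0.353 mm/yr.
Length of B = 0.353 × 254 = 89.7 mm.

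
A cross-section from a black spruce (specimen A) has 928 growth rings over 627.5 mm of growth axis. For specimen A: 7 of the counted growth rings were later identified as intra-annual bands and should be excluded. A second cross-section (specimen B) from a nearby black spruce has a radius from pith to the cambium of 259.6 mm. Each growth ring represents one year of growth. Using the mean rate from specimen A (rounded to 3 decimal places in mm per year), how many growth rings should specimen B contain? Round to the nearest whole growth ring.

381 growth rings

Specimen A: adjusted count: 928 − 7 = 921 growth rings.
A: Extension rate ≈ 627.5 / 921 = 0.681 mm/year.
B spans 259.6 / 0.681 = 381.20 years ≈ 381 growth rings.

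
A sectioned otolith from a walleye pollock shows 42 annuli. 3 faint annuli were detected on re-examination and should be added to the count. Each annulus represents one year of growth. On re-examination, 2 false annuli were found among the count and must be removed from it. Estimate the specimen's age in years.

Correcting the raw count gives 42 − 2 + 3 = 43 true annuli.
At one annulus per year, that is 43 years.

43 yr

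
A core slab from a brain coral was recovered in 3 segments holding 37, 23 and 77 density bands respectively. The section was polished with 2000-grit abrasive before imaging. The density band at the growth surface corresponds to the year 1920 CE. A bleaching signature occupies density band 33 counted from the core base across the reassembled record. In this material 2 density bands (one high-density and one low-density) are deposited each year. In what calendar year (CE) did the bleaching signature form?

Total density bands = 37 + 23 + 77 = 137.
The bleaching signature sits at density band 33 from the core base, so 137 − 33 = 104 density bands formed after it.
Dividing by 2 density bands per year: 104 / 2 = 52 years.
The density band at the growth surface is 1920 CE, so the bleaching signature dates to 1920 − 52 = 1868 CE.

1868 CE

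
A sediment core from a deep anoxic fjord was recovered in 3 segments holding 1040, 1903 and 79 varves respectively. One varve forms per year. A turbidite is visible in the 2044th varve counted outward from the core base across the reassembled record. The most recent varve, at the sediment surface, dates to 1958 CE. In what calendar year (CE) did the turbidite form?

980 CE

Total varves = 1040 + 1903 + 79 = 3022.
Between varve 2044 and the sediment surface there are 3022 − 2044 = 978 varves.
Counting back 978 years from 1958 CE places the turbidite in 1958 − 978 = 980 CE.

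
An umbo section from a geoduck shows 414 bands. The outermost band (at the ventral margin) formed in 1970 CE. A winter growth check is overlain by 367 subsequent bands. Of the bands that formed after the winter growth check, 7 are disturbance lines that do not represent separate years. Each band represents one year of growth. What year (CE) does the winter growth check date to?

1610 CE

367 bands post-date the winter growth check.
367 − 7 false = 360 true bands after the winter growth check.
The band at the ventral margin is 1970 CE, so the winter growth check dates to 1970 − 360 = 1610 CE.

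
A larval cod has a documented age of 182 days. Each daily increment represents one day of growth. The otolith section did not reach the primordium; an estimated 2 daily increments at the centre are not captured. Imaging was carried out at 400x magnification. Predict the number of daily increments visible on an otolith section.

At one daily increment per day, 182 days correspond to 182 daily increments.
Less the 2 uncaptured daily increments: 182 − 2 = 180.

180 daily increments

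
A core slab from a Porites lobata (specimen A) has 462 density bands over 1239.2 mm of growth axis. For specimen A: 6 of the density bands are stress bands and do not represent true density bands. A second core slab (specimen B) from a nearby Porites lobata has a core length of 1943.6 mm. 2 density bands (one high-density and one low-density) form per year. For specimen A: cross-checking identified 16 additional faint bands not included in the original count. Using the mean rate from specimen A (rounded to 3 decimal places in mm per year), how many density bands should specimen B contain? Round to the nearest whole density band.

Specimen A: true density band count = 462 − 6 + 16 = 472.
Specimen A: with 2 density bands per year, 472 / 2 = 236 years.
A: Extension rate ≈ 1239.2 / 236 = 5.251 mm/year.
For B, 1943.6 / 5.251 = 370.14 years; at 2 density bands per year that is 370.14 × 2 ≈ 740 density bands.

740 density bands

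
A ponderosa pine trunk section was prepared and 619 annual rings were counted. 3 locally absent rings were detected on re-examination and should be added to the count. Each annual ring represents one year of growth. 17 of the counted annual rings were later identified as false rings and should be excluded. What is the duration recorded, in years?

605 years

After corrections the count is 619 − 17 + 3 = 605 annual rings.
At one annual ring per year, that is 605 years.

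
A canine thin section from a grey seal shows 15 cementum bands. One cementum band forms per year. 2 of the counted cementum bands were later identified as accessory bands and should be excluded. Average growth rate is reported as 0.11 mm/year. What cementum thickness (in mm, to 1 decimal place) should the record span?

1.4 mm

Adjusted count: 15 − 2 = 13 cementum bands.
Length ≈ 0.11 × 13 = 1.4 mm.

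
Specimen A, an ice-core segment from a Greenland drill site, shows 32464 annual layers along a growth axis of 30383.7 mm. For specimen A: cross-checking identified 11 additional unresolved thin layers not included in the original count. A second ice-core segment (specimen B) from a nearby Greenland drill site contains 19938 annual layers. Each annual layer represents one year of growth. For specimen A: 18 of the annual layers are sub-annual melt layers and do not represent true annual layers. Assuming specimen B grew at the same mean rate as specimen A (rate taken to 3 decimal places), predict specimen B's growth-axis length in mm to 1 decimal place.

Specimen A: correcting the raw count gives 32464 − 18 + 11 = 32457 true annual layers.
A: 30383.7 mm over 32457 years gives 30383.7 / 32457 ≈ 0.936 mm per year.
For B, 0.936 mm/year × 19938 years = 18662.0 mm.

18662.0 mm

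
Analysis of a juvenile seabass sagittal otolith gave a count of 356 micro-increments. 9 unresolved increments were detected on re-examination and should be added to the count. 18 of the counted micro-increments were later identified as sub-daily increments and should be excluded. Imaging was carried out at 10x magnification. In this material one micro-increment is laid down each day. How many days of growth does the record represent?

347 days

True micro-increment count = 356 − 18 + 9 = 347.
One micro-increment per day makes the duration 347 days.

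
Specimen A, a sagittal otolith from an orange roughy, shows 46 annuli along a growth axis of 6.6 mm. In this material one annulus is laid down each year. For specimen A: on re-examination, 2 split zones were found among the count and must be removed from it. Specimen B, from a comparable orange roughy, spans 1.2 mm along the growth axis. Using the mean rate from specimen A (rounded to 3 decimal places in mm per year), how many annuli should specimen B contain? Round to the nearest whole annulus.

8 annuli

Specimen A: true annulus count = 46 − 2 = 44.
A: Extension rate ≈ 6.6 / 44 = 0.150 mm/yr.
For B, 1.2 / 0.150 = 8.00 years ≈ 8 annuli.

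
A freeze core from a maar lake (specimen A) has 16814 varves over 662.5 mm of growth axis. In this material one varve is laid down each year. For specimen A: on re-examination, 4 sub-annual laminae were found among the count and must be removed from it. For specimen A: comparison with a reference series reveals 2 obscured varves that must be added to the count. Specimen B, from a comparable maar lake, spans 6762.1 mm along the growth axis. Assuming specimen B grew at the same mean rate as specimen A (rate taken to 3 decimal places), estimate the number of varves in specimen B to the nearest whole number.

173387 varves

Specimen A: correcting the raw count gives 16814 − 4 + 2 = 16812 true varves.
A: Mean rate = 662.5 mm / 16812 years ≈ 0.039 mm/yr.
For B, 6762.1 / 0.039 = 173387.18 years ≈ 173387 varves.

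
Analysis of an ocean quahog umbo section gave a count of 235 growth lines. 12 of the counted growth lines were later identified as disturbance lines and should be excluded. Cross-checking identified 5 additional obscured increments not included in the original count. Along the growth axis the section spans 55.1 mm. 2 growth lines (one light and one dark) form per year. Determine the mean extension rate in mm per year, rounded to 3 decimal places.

Adjusted count: 235 − 12 + 5 = 228 growth lines.
Dividing by 2 growth lines per year: 228 / 2 = 114 years.
Mean rate = 55.1 mm / 114 years ≈ 0.483 mm per year.

0.483 mm per year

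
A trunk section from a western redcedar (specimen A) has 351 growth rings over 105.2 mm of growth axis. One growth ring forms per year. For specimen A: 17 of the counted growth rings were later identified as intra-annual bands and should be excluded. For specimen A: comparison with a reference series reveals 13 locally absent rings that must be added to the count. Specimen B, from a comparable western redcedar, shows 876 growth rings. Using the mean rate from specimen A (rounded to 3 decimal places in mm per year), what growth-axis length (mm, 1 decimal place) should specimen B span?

Specimen A: adjusted count: 351 − 17 + 13 = 347 growth rings.
A: 105.2 mm over 347 years gives 105.2 / 347 ≈ 0.303 mm per year.
Length of B = 0.303 × 876 = 265.4 mm.

265.4 mm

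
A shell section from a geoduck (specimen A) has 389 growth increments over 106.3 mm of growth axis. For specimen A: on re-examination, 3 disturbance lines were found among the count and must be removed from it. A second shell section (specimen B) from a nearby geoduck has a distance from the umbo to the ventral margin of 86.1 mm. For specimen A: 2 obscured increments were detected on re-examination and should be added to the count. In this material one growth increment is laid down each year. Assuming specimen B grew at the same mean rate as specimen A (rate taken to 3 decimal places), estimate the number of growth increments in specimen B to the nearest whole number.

Specimen A: after corrections the count is 389 − 3 + 2 = 388 growth increments.
A: Mean rate = 106.3 mm / 388 years ≈ 0.274 mm per year.
Specimen B: 86.1 mm / 0.274 mm per year = 314.23 years ≈ 314 growth increments.

314 growth increments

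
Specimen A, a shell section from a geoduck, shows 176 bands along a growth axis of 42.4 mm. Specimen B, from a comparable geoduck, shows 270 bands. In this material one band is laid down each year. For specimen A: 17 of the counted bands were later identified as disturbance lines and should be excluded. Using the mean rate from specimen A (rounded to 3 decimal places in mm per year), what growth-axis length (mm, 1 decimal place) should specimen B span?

Specimen A: adjusted count: 176 − 17 = 159 bands.
A: Mean rate = 42.4 mm / 159 years ≈ 0.267 mm/year.
B's length ≈ 0.267 × 270 = 72.1 mm.

72.1 mm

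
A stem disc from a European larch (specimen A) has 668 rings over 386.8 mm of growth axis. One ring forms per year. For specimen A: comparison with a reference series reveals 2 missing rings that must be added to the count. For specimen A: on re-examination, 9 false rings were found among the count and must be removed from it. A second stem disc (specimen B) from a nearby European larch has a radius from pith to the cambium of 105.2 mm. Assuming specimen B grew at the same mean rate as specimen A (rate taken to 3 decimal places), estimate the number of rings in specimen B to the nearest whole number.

Specimen A: adjusted count: 668 − 9 + 2 = 661 rings.
A: Mean rate = 386.8 mm / 661 years ≈ 0.585 mm/yr.
For B, 105.2 / 0.585 = 179.83 years ≈ 180 rings.

180 rings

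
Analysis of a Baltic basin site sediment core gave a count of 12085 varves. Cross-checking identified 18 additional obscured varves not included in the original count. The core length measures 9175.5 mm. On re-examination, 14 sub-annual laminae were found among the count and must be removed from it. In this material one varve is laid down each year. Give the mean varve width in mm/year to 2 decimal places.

0.76 mm/year

Correcting the raw count gives 12085 − 14 + 18 = 12089 true varves.
9175.5 mm over 12089 years gives 9175.5 / 12089 ≈ 0.76 mm/year.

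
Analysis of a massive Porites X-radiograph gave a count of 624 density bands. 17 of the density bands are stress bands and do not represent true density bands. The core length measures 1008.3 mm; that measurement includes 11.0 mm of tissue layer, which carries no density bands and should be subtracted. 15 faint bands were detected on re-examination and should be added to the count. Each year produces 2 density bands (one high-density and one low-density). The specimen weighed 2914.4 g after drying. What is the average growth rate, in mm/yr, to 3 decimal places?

Correcting the raw count gives 624 − 17 + 15 = 622 true density bands.
Dividing by 2 density bands per year: 622 / 2 = 311 years.
Net length = 1008.3 − 11.0 = 997.3 mm.
997.3 mm over 311 years gives 997.3 / 311 ≈ 3.207 mm/yr.

3.207 mm/yr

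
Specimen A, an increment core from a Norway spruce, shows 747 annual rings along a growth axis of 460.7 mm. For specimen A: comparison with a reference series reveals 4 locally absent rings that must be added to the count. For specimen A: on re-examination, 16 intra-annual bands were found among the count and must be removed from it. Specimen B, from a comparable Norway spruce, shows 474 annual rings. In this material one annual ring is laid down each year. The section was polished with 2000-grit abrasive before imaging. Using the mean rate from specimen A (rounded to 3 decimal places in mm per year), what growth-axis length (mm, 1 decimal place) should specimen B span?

297.2 mm

Specimen A: true annual ring count = 747 − 16 + 4 = 735.
A: Mean rate = 460.7 mm / 735 years ≈ 0.627 mm/year.
Length of B = 0.627 × 474 = 297.2 mm.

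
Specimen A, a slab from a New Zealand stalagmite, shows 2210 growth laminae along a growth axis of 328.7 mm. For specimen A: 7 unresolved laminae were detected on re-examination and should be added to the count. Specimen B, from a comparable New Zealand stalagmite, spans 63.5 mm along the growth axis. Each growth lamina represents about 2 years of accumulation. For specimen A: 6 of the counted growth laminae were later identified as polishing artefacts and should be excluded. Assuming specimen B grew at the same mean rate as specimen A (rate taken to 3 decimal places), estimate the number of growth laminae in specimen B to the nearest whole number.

Specimen A: correcting the raw count gives 2210 − 6 + 7 = 2211 true growth laminae.
Specimen A: multiplying by 2 years per growth lamina: 2211 × 2 = 4422 years.
A: Extension rate ≈ 328.7 / 4422 = 0.074 mm/year.
B spans 63.5 / 0.074 = 858.11 years; at 2 years per growth lamina that is 858.11 / 2 ≈ 429 growth laminae.

429 growth laminae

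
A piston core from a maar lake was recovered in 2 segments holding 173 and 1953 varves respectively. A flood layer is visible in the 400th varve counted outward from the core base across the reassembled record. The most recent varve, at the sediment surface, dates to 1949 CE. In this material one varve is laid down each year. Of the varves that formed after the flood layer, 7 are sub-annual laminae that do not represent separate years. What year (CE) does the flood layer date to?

Total varves = 173 + 1953 = 2126.
2126 − 400 = 1726 varves lie beyond the flood layer toward the sediment surface.
Removing the 7 false varves leaves 1726 − 7 = 1719 true varves beyond the flood layer.
1949 − 1719 = 230 CE.

230 CE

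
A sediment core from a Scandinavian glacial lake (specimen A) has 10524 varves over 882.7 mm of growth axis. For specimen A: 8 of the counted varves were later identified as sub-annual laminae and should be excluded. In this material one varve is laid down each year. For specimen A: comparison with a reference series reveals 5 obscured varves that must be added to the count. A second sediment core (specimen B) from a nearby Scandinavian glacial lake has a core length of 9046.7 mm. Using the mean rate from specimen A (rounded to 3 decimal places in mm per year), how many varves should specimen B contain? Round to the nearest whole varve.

107699 varves

Specimen A: true varve count = 10524 − 8 + 5 = 10521.
A: 882.7 mm over 10521 years gives 882.7 / 10521 ≈ 0.084 mm/year.
B spans 9046.7 / 0.084 = 107698.81 years ≈ 107699 varves.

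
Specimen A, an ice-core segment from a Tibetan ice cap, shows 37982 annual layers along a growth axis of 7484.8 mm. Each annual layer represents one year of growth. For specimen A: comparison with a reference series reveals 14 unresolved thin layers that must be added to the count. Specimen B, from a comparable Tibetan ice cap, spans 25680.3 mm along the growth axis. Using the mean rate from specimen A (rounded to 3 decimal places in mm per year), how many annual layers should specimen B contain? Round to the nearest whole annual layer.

Specimen A: correcting the raw count gives 37982 + 14 = 37996 true annual layers.
A: 7484.8 mm over 37996 years gives 7484.8 / 37996 ≈ 0.197 mm per year.
For B, 25680.3 / 0.197 = 130356.85 years ≈ 130357 annual layers.

130357 annual layers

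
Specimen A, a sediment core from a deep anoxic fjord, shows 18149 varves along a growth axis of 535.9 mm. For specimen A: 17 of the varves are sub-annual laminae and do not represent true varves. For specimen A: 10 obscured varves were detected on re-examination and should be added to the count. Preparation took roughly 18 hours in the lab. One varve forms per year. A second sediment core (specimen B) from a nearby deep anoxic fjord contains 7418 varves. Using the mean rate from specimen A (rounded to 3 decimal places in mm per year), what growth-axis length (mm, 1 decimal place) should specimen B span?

Specimen A: true varve count = 18149 − 17 + 10 = 18142.
A: Extension rate ≈ 535.9 / 18142 = 0.030 mm per year.
Length of B = 0.030 × 7418 = 222.5 mm.

222.5 mm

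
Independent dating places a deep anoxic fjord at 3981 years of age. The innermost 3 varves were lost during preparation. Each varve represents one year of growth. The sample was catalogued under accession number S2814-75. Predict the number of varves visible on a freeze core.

3978 varves

One varve per year gives 3981 varves over 3981 years.
3981 − 3 missed = 3978 varves expected in the prepared section.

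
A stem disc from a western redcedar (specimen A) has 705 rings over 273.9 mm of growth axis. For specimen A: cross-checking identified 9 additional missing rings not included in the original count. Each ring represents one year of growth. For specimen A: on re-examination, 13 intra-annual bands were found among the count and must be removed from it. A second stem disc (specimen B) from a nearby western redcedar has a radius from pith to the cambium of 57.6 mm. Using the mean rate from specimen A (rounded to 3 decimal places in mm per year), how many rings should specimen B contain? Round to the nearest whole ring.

147 rings

Specimen A: after corrections the count is 705 − 13 + 9 = 701 rings.
A: 273.9 mm over 701 years gives 273.9 / 701 ≈ 0.391 mm/yr.
For B, 57.6 / 0.391 = 147.31 years ≈ 147 rings.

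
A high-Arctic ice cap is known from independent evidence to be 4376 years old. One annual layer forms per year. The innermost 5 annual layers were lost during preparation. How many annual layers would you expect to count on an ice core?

4371 annual layers

At one annual layer per year, 4376 years correspond to 4376 annual layers.
Less the 5 uncaptured annual layers: 4376 − 5 = 4371.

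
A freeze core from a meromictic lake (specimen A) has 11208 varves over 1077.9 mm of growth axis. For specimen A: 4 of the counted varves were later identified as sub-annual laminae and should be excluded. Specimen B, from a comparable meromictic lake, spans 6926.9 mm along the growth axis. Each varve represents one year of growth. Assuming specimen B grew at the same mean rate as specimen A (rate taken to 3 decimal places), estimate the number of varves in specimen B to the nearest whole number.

72155 varves

Specimen A: adjusted count: 11208 − 4 = 11204 varves.
A: Extension rate ≈ 1077.9 / 11204 = 0.096 mm per year.
B spans 6926.9 / 0.096 = 72155.21 years ≈ 72155 varves.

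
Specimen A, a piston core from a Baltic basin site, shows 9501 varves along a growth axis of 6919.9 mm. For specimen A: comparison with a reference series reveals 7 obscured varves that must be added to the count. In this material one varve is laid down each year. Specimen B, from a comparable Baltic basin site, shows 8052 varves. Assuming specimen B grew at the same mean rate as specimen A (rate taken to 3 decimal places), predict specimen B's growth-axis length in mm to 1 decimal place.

Specimen A: adjusted count: 9501 + 7 = 9508 varves.
A: 6919.9 mm over 9508 years gives 6919.9 / 9508 ≈ 0.728 mm per year.
For B, 0.728 mm/year × 8052 years = 5861.9 mm.

5861.9 mm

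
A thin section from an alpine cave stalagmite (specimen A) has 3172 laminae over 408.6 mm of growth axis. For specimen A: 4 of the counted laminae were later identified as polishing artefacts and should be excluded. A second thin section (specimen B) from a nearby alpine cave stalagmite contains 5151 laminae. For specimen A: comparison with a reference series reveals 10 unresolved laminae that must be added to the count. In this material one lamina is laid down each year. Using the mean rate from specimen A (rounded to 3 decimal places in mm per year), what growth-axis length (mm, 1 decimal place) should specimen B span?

Specimen A: true lamina count = 3172 − 4 + 10 = 3178.
A: 408.6 mm over 3178 years gives 408.6 / 3178 ≈ 0.129 mm per year.
For B, 0.129 mm/year × 5151 years = 664.5 mm.

664.5 mm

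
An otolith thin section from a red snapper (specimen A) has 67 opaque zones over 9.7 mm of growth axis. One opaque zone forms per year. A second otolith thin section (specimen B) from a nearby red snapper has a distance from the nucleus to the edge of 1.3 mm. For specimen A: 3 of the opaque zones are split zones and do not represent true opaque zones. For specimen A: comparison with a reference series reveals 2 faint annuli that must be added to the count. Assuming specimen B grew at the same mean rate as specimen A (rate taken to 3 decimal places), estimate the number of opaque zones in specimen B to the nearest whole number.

9 opaque zones

Specimen A: after corrections the count is 67 − 3 + 2 = 66 opaque zones.
A: 9.7 mm over 66 years gives 9.7 / 66 ≈ 0.147 mm/yr.
Specimen B: 1.3 mm / 0.147 mm per year = 8.84 years ≈ 9 opaque zones.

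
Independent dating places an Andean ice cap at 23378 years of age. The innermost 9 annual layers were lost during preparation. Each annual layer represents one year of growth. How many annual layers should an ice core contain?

Expected annual layers over 23378 years: 23378.
Less the 9 uncaptured annual layers: 23378 − 9 = 23369.

23369 annual layers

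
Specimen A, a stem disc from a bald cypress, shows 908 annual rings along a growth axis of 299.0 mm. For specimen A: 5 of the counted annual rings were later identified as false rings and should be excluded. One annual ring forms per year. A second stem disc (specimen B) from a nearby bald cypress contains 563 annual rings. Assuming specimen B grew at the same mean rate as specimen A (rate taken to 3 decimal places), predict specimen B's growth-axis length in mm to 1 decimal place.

186.4 mm

Specimen A: adjusted count: 908 − 5 = 903 annual rings.
A: Extension rate ≈ 299.0 / 903 = 0.331 mm per year.
For B, 0.331 mm/year × 563 years = 186.4 mm.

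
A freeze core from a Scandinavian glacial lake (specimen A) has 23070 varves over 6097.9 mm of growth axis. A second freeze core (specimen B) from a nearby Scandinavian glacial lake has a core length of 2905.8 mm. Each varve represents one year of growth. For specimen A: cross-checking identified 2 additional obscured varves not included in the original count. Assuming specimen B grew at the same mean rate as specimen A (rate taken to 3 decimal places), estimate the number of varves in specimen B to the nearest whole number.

11007 varves

Specimen A: correcting the raw count gives 23070 + 2 = 23072 true varves.
A: Mean rate = 6097.9 mm / 23072 years ≈ 0.264 mm/yr.
B spans 2905.8 / 0.264 = 11006.82 years ≈ 11007 varves.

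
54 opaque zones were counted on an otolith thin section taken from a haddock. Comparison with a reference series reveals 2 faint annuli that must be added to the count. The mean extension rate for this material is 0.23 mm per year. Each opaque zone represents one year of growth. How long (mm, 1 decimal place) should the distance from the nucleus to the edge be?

Adjusted count: 54 + 2 = 56 opaque zones.
Predicted length = 0.23 mm/year × 56 years = 12.9 mm.

12.9 mm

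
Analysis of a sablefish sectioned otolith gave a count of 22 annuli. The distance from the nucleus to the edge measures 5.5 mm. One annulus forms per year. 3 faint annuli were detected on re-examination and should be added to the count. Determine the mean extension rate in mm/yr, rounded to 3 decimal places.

0.220 mm/yr

True annulus count = 22 + 3 = 25.
Mean rate = 5.5 mm / 25 years ≈ 0.220 mm/yr.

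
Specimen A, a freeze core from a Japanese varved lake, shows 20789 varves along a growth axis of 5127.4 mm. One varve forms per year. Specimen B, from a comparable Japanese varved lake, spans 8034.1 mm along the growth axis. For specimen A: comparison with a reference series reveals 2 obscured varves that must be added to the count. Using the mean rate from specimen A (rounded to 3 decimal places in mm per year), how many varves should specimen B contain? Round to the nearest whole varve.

32527 varves

Specimen A: after corrections the count is 20789 + 2 = 20791 varves.
A: 5127.4 mm over 20791 years gives 5127.4 / 20791 ≈ 0.247 mm/year.
B spans 8034.1 / 0.247 = 32526.72 years ≈ 32527 varves.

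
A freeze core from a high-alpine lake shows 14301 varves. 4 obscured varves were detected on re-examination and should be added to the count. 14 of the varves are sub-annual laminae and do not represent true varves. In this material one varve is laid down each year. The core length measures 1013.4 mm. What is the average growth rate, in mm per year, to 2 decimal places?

Adjusted count: 14301 − 14 + 4 = 14291 varves.
Extension rate ≈ 1013.4 / 14291 = 0.07 mm per year.

0.07 mm per year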